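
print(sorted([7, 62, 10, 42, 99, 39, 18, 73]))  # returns [7, 10, 18, 39, 42, 62, 73, 99]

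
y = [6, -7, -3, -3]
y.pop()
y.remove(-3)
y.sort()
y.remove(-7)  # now [6]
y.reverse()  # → [6]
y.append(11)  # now [6, 11]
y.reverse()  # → [11, 6]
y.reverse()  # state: [6, 11]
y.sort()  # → [6, 11]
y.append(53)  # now [6, 11, 53]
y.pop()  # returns 53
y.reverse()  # [11, 6]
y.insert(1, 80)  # [11, 80, 6]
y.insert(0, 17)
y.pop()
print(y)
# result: [17, 11, 80]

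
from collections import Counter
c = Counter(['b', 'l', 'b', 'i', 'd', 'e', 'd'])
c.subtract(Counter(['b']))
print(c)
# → Counter({'d': 2, 'b': 1, 'l': 1, 'i': 1, 'e': 1})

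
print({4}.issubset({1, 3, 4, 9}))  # True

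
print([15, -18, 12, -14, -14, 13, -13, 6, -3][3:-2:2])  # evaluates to [-14, 13]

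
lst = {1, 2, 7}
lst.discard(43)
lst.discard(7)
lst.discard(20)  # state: {1, 2}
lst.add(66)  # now {1, 2, 66}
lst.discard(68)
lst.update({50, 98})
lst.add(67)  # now {1, 2, 50, 66, 67, 98}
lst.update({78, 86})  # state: {1, 2, 50, 66, 67, 78, 86, 98}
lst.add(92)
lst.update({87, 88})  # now {1, 2, 50, 66, 67, 78, 86, 87, 88, 92, 98}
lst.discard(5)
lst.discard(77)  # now {1, 2, 50, 66, 67, 78, 86, 87, 88, 92, 98}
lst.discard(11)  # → {1, 2, 50, 66, 67, 78, 86, 87, 88, 92, 98}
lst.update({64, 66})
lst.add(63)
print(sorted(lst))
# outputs [1, 2, 50, 63, 64, 66, 67, 78, 86, 87, 88, 92, 98]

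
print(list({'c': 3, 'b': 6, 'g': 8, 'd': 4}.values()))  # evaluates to [3, 6, 8, 4]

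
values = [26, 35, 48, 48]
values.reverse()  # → [48, 48, 35, 26]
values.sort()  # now [26, 35, 48, 48]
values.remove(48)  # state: [26, 35, 48]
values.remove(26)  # [35, 48]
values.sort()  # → [35, 48]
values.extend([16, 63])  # [35, 48, 16, 63]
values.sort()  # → [16, 35, 48, 63]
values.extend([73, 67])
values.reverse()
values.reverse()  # [16, 35, 48, 63, 73, 67]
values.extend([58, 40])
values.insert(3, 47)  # [16, 35, 48, 47, 63, 73, 67, 58, 40]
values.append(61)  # [16, 35, 48, 47, 63, 73, 67, 58, 40, 61]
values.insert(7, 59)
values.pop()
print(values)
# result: [16, 35, 48, 47, 63, 73, 67, 59, 58, 40]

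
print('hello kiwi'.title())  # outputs Hello Kiwi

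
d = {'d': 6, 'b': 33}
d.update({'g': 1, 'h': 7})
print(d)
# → {'d': 6, 'b': 33, 'g': 1, 'h': 7}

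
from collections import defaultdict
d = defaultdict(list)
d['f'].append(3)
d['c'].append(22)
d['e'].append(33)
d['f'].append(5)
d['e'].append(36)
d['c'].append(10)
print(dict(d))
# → {'f': [3, 5], 'c': [22, 10], 'e': [33, 36]}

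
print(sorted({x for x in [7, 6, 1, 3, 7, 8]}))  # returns [1, 3, 6, 7, 8]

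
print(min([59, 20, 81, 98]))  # 20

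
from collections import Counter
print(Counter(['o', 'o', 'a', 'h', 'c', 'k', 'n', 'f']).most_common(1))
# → [('o', 2)]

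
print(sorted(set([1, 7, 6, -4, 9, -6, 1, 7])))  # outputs [-6, -4, 1, 6, 7, 9]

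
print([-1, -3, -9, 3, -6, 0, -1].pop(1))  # -3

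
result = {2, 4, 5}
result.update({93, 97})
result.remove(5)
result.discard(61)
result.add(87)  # {2, 4, 87, 93, 97}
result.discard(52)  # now {2, 4, 87, 93, 97}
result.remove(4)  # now {2, 87, 93, 97}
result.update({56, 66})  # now {2, 56, 66, 87, 93, 97}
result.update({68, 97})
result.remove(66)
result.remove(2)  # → {56, 68, 87, 93, 97}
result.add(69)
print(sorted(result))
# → [56, 68, 69, 87, 93, 97]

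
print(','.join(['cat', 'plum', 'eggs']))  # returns cat,plum,eggs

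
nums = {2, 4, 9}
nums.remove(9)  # {2, 4}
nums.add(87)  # {2, 4, 87}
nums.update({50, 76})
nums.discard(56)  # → {2, 4, 50, 76, 87}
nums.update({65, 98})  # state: {2, 4, 50, 65, 76, 87, 98}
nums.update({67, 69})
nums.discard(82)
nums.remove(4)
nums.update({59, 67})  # {2, 50, 59, 65, 67, 69, 76, 87, 98}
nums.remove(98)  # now {2, 50, 59, 65, 67, 69, 76, 87}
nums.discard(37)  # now {2, 50, 59, 65, 67, 69, 76, 87}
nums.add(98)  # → {2, 50, 59, 65, 67, 69, 76, 87, 98}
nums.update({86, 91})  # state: {2, 50, 59, 65, 67, 69, 76, 86, 87, 91, 98}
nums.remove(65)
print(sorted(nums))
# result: [2, 50, 59, 67, 69, 76, 86, 87, 91, 98]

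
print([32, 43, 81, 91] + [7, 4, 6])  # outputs [32, 43, 81, 91, 7, 4, 6]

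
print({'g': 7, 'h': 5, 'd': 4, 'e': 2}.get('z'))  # None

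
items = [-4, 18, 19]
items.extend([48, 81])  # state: [-4, 18, 19, 48, 81]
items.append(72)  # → [-4, 18, 19, 48, 81, 72]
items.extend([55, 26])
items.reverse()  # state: [26, 55, 72, 81, 48, 19, 18, -4]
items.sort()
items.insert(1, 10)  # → [-4, 10, 18, 19, 26, 48, 55, 72, 81]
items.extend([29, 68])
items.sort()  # [-4, 10, 18, 19, 26, 29, 48, 55, 68, 72, 81]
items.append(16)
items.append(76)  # [-4, 10, 18, 19, 26, 29, 48, 55, 68, 72, 81, 16, 76]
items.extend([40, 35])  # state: [-4, 10, 18, 19, 26, 29, 48, 55, 68, 72, 81, 16, 76, 40, 35]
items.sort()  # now [-4, 10, 16, 18, 19, 26, 29, 35, 40, 48, 55, 68, 72, 76, 81]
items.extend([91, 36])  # [-4, 10, 16, 18, 19, 26, 29, 35, 40, 48, 55, 68, 72, 76, 81, 91, 36]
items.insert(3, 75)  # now [-4, 10, 16, 75, 18, 19, 26, 29, 35, 40, 48, 55, 68, 72, 76, 81, 91, 36]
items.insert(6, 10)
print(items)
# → [-4, 10, 16, 75, 18, 19, 10, 26, 29, 35, 40, 48, 55, 68, 72, 76, 81, 91, 36]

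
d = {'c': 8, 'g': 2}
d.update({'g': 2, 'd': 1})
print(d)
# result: {'c': 8, 'g': 2, 'd': 1}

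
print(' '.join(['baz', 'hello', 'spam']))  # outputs baz hello spam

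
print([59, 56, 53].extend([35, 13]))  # None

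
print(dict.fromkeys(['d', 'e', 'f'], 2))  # {'d': 2, 'e': 2, 'f': 2}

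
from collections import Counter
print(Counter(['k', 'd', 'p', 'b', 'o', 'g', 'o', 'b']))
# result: Counter({'b': 2, 'o': 2, 'k': 1, 'd': 1, 'p': 1, 'g': 1})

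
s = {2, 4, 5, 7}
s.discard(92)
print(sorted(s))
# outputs [2, 4, 5, 7]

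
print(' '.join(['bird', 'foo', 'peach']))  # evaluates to bird foo peach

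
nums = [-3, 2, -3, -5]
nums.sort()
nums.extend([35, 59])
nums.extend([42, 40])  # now [-5, -3, -3, 2, 35, 59, 42, 40]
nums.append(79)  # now [-5, -3, -3, 2, 35, 59, 42, 40, 79]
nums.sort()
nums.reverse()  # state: [79, 59, 42, 40, 35, 2, -3, -3, -5]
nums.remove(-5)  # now [79, 59, 42, 40, 35, 2, -3, -3]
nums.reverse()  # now [-3, -3, 2, 35, 40, 42, 59, 79]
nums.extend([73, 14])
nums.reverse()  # [14, 73, 79, 59, 42, 40, 35, 2, -3, -3]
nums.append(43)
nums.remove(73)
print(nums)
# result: [14, 79, 59, 42, 40, 35, 2, -3, -3, 43]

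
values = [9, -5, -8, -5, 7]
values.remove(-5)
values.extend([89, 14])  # [9, -8, -5, 7, 89, 14]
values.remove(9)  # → [-8, -5, 7, 89, 14]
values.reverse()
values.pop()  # -8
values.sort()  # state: [-5, 7, 14, 89]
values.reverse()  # [89, 14, 7, -5]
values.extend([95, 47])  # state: [89, 14, 7, -5, 95, 47]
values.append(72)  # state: [89, 14, 7, -5, 95, 47, 72]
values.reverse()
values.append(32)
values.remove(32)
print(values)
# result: [72, 47, 95, -5, 7, 14, 89]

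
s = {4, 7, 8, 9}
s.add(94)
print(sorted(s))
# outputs [4, 7, 8, 9, 94]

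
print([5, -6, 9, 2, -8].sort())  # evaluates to None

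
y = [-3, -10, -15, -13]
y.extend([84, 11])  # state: [-3, -10, -15, -13, 84, 11]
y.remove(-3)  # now [-10, -15, -13, 84, 11]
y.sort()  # [-15, -13, -10, 11, 84]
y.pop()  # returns 84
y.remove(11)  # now [-15, -13, -10]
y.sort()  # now [-15, -13, -10]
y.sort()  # [-15, -13, -10]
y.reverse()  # [-10, -13, -15]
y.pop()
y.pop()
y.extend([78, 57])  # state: [-10, 78, 57]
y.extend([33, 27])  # [-10, 78, 57, 33, 27]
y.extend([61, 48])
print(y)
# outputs [-10, 78, 57, 33, 27, 61, 48]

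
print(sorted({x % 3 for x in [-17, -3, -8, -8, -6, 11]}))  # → [0, 1, 2]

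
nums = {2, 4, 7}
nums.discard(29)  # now {2, 4, 7}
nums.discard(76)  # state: {2, 4, 7}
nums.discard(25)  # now {2, 4, 7}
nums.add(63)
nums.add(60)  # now {2, 4, 7, 60, 63}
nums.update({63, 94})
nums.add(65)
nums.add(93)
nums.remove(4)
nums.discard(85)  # {2, 7, 60, 63, 65, 93, 94}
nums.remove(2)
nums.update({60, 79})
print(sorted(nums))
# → [7, 60, 63, 65, 79, 93, 94]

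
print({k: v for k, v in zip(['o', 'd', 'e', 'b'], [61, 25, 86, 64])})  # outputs {'o': 61, 'd': 25, 'e': 86, 'b': 64}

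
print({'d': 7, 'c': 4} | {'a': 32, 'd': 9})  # {'d': 9, 'c': 4, 'a': 32}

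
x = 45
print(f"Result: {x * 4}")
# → Result: 180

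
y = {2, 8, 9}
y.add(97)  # {2, 8, 9, 97}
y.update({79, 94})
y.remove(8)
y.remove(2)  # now {9, 79, 94, 97}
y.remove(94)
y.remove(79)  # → {9, 97}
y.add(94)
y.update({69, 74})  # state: {9, 69, 74, 94, 97}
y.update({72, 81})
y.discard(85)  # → {9, 69, 72, 74, 81, 94, 97}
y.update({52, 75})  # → {9, 52, 69, 72, 74, 75, 81, 94, 97}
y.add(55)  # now {9, 52, 55, 69, 72, 74, 75, 81, 94, 97}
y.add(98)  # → {9, 52, 55, 69, 72, 74, 75, 81, 94, 97, 98}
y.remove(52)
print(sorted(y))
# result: [9, 55, 69, 72, 74, 75, 81, 94, 97, 98]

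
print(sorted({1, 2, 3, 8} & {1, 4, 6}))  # [1]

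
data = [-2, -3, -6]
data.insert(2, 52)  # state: [-2, -3, 52, -6]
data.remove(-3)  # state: [-2, 52, -6]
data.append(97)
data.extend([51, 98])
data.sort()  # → [-6, -2, 51, 52, 97, 98]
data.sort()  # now [-6, -2, 51, 52, 97, 98]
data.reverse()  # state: [98, 97, 52, 51, -2, -6]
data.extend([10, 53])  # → [98, 97, 52, 51, -2, -6, 10, 53]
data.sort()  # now [-6, -2, 10, 51, 52, 53, 97, 98]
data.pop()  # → 98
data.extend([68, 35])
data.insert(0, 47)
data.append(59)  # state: [47, -6, -2, 10, 51, 52, 53, 97, 68, 35, 59]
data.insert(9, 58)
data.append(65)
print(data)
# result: [47, -6, -2, 10, 51, 52, 53, 97, 68, 58, 35, 59, 65]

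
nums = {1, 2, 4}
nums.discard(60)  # {1, 2, 4}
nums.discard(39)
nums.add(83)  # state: {1, 2, 4, 83}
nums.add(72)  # {1, 2, 4, 72, 83}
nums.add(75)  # {1, 2, 4, 72, 75, 83}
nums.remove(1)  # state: {2, 4, 72, 75, 83}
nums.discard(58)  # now {2, 4, 72, 75, 83}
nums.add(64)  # {2, 4, 64, 72, 75, 83}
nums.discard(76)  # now {2, 4, 64, 72, 75, 83}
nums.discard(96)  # {2, 4, 64, 72, 75, 83}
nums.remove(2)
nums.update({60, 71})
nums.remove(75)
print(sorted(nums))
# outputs [4, 60, 64, 71, 72, 83]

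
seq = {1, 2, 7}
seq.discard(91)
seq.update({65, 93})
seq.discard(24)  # {1, 2, 7, 65, 93}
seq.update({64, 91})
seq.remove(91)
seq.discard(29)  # {1, 2, 7, 64, 65, 93}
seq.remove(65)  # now {1, 2, 7, 64, 93}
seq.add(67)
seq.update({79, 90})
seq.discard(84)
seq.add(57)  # {1, 2, 7, 57, 64, 67, 79, 90, 93}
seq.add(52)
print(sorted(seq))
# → [1, 2, 7, 52, 57, 64, 67, 79, 90, 93]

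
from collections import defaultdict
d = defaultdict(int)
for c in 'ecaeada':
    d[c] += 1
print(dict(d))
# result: {'e': 2, 'c': 1, 'a': 3, 'd': 1}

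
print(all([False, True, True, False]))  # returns False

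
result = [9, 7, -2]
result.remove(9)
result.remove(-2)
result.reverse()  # [7]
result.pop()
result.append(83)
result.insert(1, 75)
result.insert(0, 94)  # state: [94, 83, 75]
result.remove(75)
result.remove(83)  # [94]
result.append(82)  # [94, 82]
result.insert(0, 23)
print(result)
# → [23, 94, 82]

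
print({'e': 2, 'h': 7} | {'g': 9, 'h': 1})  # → {'e': 2, 'h': 1, 'g': 9}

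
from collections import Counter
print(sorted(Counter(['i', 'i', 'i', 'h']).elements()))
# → ['h', 'i', 'i', 'i']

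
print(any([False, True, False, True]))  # True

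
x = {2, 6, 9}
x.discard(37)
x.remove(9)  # {2, 6}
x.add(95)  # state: {2, 6, 95}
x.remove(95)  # {2, 6}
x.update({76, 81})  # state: {2, 6, 76, 81}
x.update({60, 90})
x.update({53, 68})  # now {2, 6, 53, 60, 68, 76, 81, 90}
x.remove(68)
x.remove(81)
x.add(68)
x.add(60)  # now {2, 6, 53, 60, 68, 76, 90}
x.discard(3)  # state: {2, 6, 53, 60, 68, 76, 90}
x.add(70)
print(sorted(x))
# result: [2, 6, 53, 60, 68, 70, 76, 90]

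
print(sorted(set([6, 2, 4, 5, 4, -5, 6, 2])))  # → [-5, 2, 4, 5, 6]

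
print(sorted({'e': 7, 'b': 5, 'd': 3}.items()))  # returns [('b', 5), ('d', 3), ('e', 7)]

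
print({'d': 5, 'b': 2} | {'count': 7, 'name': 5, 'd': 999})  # {'d': 999, 'b': 2, 'count': 7, 'name': 5}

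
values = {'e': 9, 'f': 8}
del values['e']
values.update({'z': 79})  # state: {'f': 8, 'z': 79}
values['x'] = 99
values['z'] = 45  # {'f': 8, 'z': 45, 'x': 99}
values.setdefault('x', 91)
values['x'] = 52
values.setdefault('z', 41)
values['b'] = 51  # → {'f': 8, 'z': 45, 'x': 52, 'b': 51}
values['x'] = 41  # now {'f': 8, 'z': 45, 'x': 41, 'b': 51}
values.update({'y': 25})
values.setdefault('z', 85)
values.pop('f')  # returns 8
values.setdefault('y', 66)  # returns 25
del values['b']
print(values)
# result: {'z': 45, 'x': 41, 'y': 25}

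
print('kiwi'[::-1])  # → iwik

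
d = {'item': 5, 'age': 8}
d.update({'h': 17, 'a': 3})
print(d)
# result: {'item': 5, 'age': 8, 'h': 17, 'a': 3}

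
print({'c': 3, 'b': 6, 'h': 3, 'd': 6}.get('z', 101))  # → 101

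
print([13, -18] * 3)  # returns [13, -18, 13, -18, 13, -18]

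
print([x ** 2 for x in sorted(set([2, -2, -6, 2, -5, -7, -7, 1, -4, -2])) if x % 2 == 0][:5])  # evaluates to [36, 16, 4, 4]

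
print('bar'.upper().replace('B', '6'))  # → 6AR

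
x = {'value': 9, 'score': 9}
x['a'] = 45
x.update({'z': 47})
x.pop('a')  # 45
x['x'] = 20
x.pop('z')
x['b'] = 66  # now {'value': 9, 'score': 9, 'x': 20, 'b': 66}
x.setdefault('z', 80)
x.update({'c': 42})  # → {'value': 9, 'score': 9, 'x': 20, 'b': 66, 'z': 80, 'c': 42}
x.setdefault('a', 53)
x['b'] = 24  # {'value': 9, 'score': 9, 'x': 20, 'b': 24, 'z': 80, 'c': 42, 'a': 53}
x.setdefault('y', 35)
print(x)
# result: {'value': 9, 'score': 9, 'x': 20, 'b': 24, 'z': 80, 'c': 42, 'a': 53, 'y': 35}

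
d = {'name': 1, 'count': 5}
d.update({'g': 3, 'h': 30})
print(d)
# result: {'name': 1, 'count': 5, 'g': 3, 'h': 30}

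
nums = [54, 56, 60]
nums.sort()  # [54, 56, 60]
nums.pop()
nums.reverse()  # [56, 54]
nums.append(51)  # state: [56, 54, 51]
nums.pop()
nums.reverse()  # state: [54, 56]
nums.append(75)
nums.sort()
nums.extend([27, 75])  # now [54, 56, 75, 27, 75]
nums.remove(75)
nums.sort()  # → [27, 54, 56, 75]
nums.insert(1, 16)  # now [27, 16, 54, 56, 75]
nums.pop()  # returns 75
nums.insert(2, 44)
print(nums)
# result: [27, 16, 44, 54, 56]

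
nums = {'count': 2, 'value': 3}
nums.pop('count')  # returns 2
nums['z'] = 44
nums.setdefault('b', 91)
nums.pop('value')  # 3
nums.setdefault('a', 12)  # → 12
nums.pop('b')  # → 91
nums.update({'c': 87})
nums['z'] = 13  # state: {'z': 13, 'a': 12, 'c': 87}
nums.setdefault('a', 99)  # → 12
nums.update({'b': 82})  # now {'z': 13, 'a': 12, 'c': 87, 'b': 82}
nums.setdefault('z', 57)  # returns 13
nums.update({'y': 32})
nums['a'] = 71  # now {'z': 13, 'a': 71, 'c': 87, 'b': 82, 'y': 32}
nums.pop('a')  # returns 71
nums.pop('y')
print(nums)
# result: {'z': 13, 'c': 87, 'b': 82}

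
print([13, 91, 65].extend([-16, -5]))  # None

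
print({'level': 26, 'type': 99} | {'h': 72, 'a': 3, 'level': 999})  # {'level': 999, 'type': 99, 'h': 72, 'a': 3}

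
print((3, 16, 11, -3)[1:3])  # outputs (16, 11)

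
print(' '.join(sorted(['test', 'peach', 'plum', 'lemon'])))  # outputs lemon peach plum test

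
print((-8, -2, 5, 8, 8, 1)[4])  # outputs 8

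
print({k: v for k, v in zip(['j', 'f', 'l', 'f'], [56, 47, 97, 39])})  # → {'j': 56, 'f': 39, 'l': 97}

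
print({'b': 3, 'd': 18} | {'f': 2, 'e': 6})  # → {'b': 3, 'd': 18, 'f': 2, 'e': 6}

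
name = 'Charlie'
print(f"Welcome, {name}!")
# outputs Welcome, Charlie!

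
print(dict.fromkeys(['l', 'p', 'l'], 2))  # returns {'l': 2, 'p': 2}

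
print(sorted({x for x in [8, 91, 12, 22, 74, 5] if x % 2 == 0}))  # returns [8, 12, 22, 74]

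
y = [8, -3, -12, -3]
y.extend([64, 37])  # [8, -3, -12, -3, 64, 37]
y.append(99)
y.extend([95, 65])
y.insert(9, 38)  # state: [8, -3, -12, -3, 64, 37, 99, 95, 65, 38]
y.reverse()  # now [38, 65, 95, 99, 37, 64, -3, -12, -3, 8]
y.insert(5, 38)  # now [38, 65, 95, 99, 37, 38, 64, -3, -12, -3, 8]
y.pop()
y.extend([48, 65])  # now [38, 65, 95, 99, 37, 38, 64, -3, -12, -3, 48, 65]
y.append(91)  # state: [38, 65, 95, 99, 37, 38, 64, -3, -12, -3, 48, 65, 91]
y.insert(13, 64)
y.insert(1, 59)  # [38, 59, 65, 95, 99, 37, 38, 64, -3, -12, -3, 48, 65, 91, 64]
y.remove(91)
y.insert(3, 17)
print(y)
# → [38, 59, 65, 17, 95, 99, 37, 38, 64, -3, -12, -3, 48, 65, 64]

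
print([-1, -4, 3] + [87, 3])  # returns [-1, -4, 3, 87, 3]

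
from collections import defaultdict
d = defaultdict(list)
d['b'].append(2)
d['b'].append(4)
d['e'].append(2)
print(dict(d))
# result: {'b': [2, 4], 'e': [2]}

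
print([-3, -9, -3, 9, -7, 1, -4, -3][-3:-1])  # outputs [1, -4]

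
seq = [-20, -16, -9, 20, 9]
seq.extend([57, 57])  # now [-20, -16, -9, 20, 9, 57, 57]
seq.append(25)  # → [-20, -16, -9, 20, 9, 57, 57, 25]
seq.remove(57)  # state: [-20, -16, -9, 20, 9, 57, 25]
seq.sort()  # [-20, -16, -9, 9, 20, 25, 57]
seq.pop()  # 57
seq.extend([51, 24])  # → [-20, -16, -9, 9, 20, 25, 51, 24]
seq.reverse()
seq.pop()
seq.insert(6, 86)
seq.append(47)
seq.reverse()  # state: [47, -16, 86, -9, 9, 20, 25, 51, 24]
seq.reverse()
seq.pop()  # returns 47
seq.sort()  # [-16, -9, 9, 20, 24, 25, 51, 86]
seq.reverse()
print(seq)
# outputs [86, 51, 25, 24, 20, 9, -9, -16]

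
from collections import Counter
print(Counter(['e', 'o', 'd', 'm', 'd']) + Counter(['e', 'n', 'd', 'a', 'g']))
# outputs Counter({'d': 3, 'e': 2, 'o': 1, 'm': 1, 'n': 1, 'a': 1, 'g': 1})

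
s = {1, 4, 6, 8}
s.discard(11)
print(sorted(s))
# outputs [1, 4, 6, 8]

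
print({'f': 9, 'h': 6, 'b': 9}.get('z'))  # None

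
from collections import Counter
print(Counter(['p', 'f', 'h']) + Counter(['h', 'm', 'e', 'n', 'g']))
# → Counter({'h': 2, 'p': 1, 'f': 1, 'm': 1, 'e': 1, 'n': 1, 'g': 1})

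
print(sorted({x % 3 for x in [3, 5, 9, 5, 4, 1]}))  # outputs [0, 1, 2]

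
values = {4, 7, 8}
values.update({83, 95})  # {4, 7, 8, 83, 95}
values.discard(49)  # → {4, 7, 8, 83, 95}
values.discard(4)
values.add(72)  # {7, 8, 72, 83, 95}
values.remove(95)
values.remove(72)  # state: {7, 8, 83}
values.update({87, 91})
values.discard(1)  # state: {7, 8, 83, 87, 91}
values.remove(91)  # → {7, 8, 83, 87}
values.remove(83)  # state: {7, 8, 87}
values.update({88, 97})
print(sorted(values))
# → [7, 8, 87, 88, 97]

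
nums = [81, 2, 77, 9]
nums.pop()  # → 9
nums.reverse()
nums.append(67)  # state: [77, 2, 81, 67]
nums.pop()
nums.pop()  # 81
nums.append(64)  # [77, 2, 64]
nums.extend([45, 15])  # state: [77, 2, 64, 45, 15]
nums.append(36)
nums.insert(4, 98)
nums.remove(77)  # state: [2, 64, 45, 98, 15, 36]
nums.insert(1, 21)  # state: [2, 21, 64, 45, 98, 15, 36]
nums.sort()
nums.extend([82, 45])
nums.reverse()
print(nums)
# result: [45, 82, 98, 64, 45, 36, 21, 15, 2]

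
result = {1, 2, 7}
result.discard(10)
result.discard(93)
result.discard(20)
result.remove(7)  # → {1, 2}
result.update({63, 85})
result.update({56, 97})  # {1, 2, 56, 63, 85, 97}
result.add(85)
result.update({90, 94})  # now {1, 2, 56, 63, 85, 90, 94, 97}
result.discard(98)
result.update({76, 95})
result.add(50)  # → {1, 2, 50, 56, 63, 76, 85, 90, 94, 95, 97}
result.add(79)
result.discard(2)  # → {1, 50, 56, 63, 76, 79, 85, 90, 94, 95, 97}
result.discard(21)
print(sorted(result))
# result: [1, 50, 56, 63, 76, 79, 85, 90, 94, 95, 97]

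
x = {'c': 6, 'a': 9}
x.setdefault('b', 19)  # 19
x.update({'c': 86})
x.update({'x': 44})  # {'c': 86, 'a': 9, 'b': 19, 'x': 44}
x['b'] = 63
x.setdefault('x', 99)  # 44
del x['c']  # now {'a': 9, 'b': 63, 'x': 44}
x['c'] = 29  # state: {'a': 9, 'b': 63, 'x': 44, 'c': 29}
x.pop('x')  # 44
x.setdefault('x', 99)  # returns 99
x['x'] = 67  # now {'a': 9, 'b': 63, 'c': 29, 'x': 67}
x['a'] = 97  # {'a': 97, 'b': 63, 'c': 29, 'x': 67}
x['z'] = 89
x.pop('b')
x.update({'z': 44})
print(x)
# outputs {'a': 97, 'c': 29, 'x': 67, 'z': 44}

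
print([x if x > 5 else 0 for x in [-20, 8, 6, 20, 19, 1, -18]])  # [0, 8, 6, 20, 19, 0, 0]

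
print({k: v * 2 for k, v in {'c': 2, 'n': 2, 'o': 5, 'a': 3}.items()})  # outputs {'c': 4, 'n': 4, 'o': 10, 'a': 6}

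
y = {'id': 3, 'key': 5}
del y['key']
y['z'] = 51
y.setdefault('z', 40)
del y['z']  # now {'id': 3}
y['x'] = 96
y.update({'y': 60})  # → {'id': 3, 'x': 96, 'y': 60}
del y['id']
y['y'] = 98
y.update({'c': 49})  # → {'x': 96, 'y': 98, 'c': 49}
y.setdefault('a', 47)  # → 47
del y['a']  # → {'x': 96, 'y': 98, 'c': 49}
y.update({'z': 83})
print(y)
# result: {'x': 96, 'y': 98, 'c': 49, 'z': 83}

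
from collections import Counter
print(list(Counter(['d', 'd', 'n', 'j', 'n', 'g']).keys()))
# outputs ['d', 'n', 'j', 'g']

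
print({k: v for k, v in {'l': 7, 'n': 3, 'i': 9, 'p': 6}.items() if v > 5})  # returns {'l': 7, 'i': 9, 'p': 6}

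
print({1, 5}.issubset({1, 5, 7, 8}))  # True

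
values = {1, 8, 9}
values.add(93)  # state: {1, 8, 9, 93}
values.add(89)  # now {1, 8, 9, 89, 93}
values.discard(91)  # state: {1, 8, 9, 89, 93}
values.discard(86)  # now {1, 8, 9, 89, 93}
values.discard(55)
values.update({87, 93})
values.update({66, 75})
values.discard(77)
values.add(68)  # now {1, 8, 9, 66, 68, 75, 87, 89, 93}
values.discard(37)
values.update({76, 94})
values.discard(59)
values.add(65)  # {1, 8, 9, 65, 66, 68, 75, 76, 87, 89, 93, 94}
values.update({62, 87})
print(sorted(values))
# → [1, 8, 9, 62, 65, 66, 68, 75, 76, 87, 89, 93, 94]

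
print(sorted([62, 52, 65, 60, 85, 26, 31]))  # [26, 31, 52, 60, 62, 65, 85]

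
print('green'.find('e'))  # 2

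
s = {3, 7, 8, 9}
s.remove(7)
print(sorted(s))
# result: [3, 8, 9]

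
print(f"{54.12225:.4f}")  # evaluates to 54.1223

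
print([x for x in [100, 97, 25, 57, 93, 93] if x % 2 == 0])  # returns [100]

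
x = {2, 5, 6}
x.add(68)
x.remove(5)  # {2, 6, 68}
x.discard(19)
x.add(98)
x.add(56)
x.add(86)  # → {2, 6, 56, 68, 86, 98}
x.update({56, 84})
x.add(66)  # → {2, 6, 56, 66, 68, 84, 86, 98}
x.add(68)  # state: {2, 6, 56, 66, 68, 84, 86, 98}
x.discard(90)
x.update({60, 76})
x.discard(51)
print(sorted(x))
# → [2, 6, 56, 60, 66, 68, 76, 84, 86, 98]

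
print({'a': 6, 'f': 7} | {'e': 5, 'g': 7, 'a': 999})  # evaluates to {'a': 999, 'f': 7, 'e': 5, 'g': 7}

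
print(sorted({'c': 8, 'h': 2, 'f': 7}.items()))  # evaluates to [('c', 8), ('f', 7), ('h', 2)]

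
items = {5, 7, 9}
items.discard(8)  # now {5, 7, 9}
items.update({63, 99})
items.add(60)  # {5, 7, 9, 60, 63, 99}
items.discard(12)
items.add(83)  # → {5, 7, 9, 60, 63, 83, 99}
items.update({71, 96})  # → {5, 7, 9, 60, 63, 71, 83, 96, 99}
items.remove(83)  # {5, 7, 9, 60, 63, 71, 96, 99}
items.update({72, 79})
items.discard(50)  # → {5, 7, 9, 60, 63, 71, 72, 79, 96, 99}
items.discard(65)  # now {5, 7, 9, 60, 63, 71, 72, 79, 96, 99}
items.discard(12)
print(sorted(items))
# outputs [5, 7, 9, 60, 63, 71, 72, 79, 96, 99]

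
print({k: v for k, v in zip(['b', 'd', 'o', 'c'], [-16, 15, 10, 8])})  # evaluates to {'b': -16, 'd': 15, 'o': 10, 'c': 8}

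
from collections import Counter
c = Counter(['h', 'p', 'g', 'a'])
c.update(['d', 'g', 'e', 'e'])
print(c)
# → Counter({'g': 2, 'e': 2, 'h': 1, 'p': 1, 'a': 1, 'd': 1})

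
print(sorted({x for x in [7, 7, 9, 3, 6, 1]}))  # [1, 3, 6, 7, 9]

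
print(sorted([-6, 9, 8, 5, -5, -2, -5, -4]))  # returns [-6, -5, -5, -4, -2, 5, 8, 9]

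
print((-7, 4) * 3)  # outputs (-7, 4, -7, 4, -7, 4)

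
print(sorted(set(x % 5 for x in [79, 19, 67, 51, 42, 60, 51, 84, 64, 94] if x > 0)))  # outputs [0, 1, 2, 4]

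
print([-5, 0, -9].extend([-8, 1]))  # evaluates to None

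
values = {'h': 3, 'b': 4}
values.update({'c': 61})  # {'h': 3, 'b': 4, 'c': 61}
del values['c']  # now {'h': 3, 'b': 4}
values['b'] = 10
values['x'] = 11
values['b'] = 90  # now {'h': 3, 'b': 90, 'x': 11}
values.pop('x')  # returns 11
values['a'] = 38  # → {'h': 3, 'b': 90, 'a': 38}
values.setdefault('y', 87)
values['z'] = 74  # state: {'h': 3, 'b': 90, 'a': 38, 'y': 87, 'z': 74}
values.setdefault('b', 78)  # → 90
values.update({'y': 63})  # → {'h': 3, 'b': 90, 'a': 38, 'y': 63, 'z': 74}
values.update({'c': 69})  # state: {'h': 3, 'b': 90, 'a': 38, 'y': 63, 'z': 74, 'c': 69}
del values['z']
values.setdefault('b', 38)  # 90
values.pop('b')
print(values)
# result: {'h': 3, 'a': 38, 'y': 63, 'c': 69}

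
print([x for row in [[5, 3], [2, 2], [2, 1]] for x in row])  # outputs [5, 3, 2, 2, 2, 1]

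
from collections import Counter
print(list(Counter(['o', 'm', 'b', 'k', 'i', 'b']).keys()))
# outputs ['o', 'm', 'b', 'k', 'i']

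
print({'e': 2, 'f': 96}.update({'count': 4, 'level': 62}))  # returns None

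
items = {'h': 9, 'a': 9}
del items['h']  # {'a': 9}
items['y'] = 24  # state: {'a': 9, 'y': 24}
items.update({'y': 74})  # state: {'a': 9, 'y': 74}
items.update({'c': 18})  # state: {'a': 9, 'y': 74, 'c': 18}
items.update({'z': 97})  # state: {'a': 9, 'y': 74, 'c': 18, 'z': 97}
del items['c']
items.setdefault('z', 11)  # 97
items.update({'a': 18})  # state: {'a': 18, 'y': 74, 'z': 97}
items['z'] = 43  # {'a': 18, 'y': 74, 'z': 43}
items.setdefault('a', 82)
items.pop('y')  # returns 74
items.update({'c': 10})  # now {'a': 18, 'z': 43, 'c': 10}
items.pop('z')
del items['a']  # {'c': 10}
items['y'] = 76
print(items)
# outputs {'c': 10, 'y': 76}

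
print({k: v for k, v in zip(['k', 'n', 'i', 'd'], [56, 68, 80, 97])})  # {'k': 56, 'n': 68, 'i': 80, 'd': 97}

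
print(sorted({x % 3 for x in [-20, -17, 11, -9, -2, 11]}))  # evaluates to [0, 1, 2]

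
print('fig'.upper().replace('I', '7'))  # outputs F7G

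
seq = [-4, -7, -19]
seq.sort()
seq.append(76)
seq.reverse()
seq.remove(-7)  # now [76, -4, -19]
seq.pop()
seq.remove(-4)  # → [76]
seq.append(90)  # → [76, 90]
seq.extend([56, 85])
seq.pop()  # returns 85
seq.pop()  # 56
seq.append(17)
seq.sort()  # [17, 76, 90]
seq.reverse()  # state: [90, 76, 17]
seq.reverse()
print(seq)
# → [17, 76, 90]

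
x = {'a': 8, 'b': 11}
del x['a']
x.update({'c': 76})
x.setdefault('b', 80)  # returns 11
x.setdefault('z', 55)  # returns 55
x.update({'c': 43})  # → {'b': 11, 'c': 43, 'z': 55}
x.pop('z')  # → 55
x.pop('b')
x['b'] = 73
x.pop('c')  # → 43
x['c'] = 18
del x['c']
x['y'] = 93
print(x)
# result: {'b': 73, 'y': 93}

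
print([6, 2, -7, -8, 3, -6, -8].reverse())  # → None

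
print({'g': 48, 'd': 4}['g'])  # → 48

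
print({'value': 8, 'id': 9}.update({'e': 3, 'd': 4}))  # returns None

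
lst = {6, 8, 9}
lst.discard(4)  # {6, 8, 9}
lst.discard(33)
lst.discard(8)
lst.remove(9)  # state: {6}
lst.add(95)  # {6, 95}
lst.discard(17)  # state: {6, 95}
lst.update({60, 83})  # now {6, 60, 83, 95}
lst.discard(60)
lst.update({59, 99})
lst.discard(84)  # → {6, 59, 83, 95, 99}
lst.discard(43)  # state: {6, 59, 83, 95, 99}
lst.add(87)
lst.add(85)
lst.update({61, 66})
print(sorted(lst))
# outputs [6, 59, 61, 66, 83, 85, 87, 95, 99]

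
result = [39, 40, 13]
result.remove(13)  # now [39, 40]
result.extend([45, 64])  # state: [39, 40, 45, 64]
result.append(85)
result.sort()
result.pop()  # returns 85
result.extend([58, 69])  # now [39, 40, 45, 64, 58, 69]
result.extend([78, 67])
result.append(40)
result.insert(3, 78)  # [39, 40, 45, 78, 64, 58, 69, 78, 67, 40]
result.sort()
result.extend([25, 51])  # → [39, 40, 40, 45, 58, 64, 67, 69, 78, 78, 25, 51]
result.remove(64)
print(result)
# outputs [39, 40, 40, 45, 58, 67, 69, 78, 78, 25, 51]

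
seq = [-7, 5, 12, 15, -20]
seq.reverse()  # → [-20, 15, 12, 5, -7]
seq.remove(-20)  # [15, 12, 5, -7]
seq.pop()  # -7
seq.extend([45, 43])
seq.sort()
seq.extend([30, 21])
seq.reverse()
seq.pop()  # 5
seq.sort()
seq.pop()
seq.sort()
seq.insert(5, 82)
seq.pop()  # 82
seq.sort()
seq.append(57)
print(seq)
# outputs [12, 15, 21, 30, 43, 57]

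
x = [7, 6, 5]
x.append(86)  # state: [7, 6, 5, 86]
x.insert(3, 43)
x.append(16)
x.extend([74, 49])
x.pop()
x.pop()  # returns 74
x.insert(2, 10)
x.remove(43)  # [7, 6, 10, 5, 86, 16]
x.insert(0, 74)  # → [74, 7, 6, 10, 5, 86, 16]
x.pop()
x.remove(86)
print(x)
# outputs [74, 7, 6, 10, 5]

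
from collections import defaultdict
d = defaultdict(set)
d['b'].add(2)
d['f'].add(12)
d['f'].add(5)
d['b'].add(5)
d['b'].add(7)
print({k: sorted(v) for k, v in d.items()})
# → {'b': [2, 5, 7], 'f': [5, 12]}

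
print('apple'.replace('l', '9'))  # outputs app9e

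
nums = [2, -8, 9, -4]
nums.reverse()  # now [-4, 9, -8, 2]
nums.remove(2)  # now [-4, 9, -8]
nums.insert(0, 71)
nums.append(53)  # [71, -4, 9, -8, 53]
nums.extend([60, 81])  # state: [71, -4, 9, -8, 53, 60, 81]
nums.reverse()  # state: [81, 60, 53, -8, 9, -4, 71]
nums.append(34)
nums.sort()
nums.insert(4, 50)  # [-8, -4, 9, 34, 50, 53, 60, 71, 81]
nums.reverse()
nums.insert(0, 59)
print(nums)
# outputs [59, 81, 71, 60, 53, 50, 34, 9, -4, -8]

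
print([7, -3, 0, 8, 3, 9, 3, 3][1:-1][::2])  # [-3, 8, 9]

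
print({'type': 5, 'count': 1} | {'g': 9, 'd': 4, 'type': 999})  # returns {'type': 999, 'count': 1, 'g': 9, 'd': 4}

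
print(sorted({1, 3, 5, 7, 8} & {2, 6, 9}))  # []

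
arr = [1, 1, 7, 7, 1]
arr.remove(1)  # [1, 7, 7, 1]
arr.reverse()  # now [1, 7, 7, 1]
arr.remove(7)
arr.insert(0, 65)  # [65, 1, 7, 1]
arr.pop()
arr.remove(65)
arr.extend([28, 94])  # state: [1, 7, 28, 94]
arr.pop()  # 94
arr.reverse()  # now [28, 7, 1]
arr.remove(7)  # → [28, 1]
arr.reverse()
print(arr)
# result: [1, 28]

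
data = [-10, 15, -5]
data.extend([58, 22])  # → [-10, 15, -5, 58, 22]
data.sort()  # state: [-10, -5, 15, 22, 58]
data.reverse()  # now [58, 22, 15, -5, -10]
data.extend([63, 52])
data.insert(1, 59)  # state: [58, 59, 22, 15, -5, -10, 63, 52]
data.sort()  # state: [-10, -5, 15, 22, 52, 58, 59, 63]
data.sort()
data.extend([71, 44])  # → [-10, -5, 15, 22, 52, 58, 59, 63, 71, 44]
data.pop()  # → 44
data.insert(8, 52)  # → [-10, -5, 15, 22, 52, 58, 59, 63, 52, 71]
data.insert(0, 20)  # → [20, -10, -5, 15, 22, 52, 58, 59, 63, 52, 71]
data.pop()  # 71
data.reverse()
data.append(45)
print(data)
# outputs [52, 63, 59, 58, 52, 22, 15, -5, -10, 20, 45]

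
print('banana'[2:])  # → nana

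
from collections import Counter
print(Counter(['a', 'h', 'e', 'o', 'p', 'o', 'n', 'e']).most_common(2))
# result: [('e', 2), ('o', 2)]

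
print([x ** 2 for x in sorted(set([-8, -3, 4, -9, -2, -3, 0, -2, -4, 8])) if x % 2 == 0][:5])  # [64, 16, 4, 0, 16]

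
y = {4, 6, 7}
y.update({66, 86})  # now {4, 6, 7, 66, 86}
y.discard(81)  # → {4, 6, 7, 66, 86}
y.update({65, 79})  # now {4, 6, 7, 65, 66, 79, 86}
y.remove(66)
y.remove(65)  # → {4, 6, 7, 79, 86}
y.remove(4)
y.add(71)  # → {6, 7, 71, 79, 86}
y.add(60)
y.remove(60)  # {6, 7, 71, 79, 86}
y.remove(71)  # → {6, 7, 79, 86}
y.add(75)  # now {6, 7, 75, 79, 86}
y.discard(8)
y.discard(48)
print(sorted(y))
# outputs [6, 7, 75, 79, 86]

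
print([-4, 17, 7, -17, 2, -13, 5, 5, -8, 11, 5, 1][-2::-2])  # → [5, -8, 5, 2, 7, -4]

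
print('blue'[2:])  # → ue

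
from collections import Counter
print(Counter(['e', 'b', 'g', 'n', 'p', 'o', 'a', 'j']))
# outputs Counter({'e': 1, 'b': 1, 'g': 1, 'n': 1, 'p': 1, 'o': 1, 'a': 1, 'j': 1})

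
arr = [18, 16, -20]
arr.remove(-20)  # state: [18, 16]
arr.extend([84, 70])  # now [18, 16, 84, 70]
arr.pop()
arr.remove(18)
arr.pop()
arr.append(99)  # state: [16, 99]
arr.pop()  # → 99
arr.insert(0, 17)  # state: [17, 16]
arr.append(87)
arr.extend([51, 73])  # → [17, 16, 87, 51, 73]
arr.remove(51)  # [17, 16, 87, 73]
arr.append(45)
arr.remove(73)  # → [17, 16, 87, 45]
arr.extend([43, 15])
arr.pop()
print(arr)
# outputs [17, 16, 87, 45, 43]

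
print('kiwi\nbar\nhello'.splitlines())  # ['kiwi', 'bar', 'hello']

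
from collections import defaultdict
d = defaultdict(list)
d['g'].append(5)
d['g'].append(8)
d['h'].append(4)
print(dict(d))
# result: {'g': [5, 8], 'h': [4]}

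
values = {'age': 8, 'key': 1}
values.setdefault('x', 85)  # 85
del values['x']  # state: {'age': 8, 'key': 1}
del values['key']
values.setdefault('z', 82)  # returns 82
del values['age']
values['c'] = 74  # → {'z': 82, 'c': 74}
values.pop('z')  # 82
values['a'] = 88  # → {'c': 74, 'a': 88}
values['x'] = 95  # {'c': 74, 'a': 88, 'x': 95}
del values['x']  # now {'c': 74, 'a': 88}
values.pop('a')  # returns 88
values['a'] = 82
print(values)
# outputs {'c': 74, 'a': 82}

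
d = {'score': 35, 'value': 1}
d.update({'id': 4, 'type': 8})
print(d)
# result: {'score': 35, 'value': 1, 'id': 4, 'type': 8}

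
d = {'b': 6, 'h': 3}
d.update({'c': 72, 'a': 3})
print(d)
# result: {'b': 6, 'h': 3, 'c': 72, 'a': 3}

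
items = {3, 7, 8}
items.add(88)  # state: {3, 7, 8, 88}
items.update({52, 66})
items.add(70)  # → {3, 7, 8, 52, 66, 70, 88}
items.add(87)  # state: {3, 7, 8, 52, 66, 70, 87, 88}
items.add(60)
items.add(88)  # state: {3, 7, 8, 52, 60, 66, 70, 87, 88}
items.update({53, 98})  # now {3, 7, 8, 52, 53, 60, 66, 70, 87, 88, 98}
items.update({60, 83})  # {3, 7, 8, 52, 53, 60, 66, 70, 83, 87, 88, 98}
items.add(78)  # {3, 7, 8, 52, 53, 60, 66, 70, 78, 83, 87, 88, 98}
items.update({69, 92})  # {3, 7, 8, 52, 53, 60, 66, 69, 70, 78, 83, 87, 88, 92, 98}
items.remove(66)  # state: {3, 7, 8, 52, 53, 60, 69, 70, 78, 83, 87, 88, 92, 98}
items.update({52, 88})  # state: {3, 7, 8, 52, 53, 60, 69, 70, 78, 83, 87, 88, 92, 98}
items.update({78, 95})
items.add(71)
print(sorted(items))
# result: [3, 7, 8, 52, 53, 60, 69, 70, 71, 78, 83, 87, 88, 92, 95, 98]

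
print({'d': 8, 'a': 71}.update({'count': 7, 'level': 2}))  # None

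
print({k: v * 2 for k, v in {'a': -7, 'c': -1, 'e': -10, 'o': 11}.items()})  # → {'a': -14, 'c': -2, 'e': -20, 'o': 22}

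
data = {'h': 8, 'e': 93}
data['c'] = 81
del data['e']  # {'h': 8, 'c': 81}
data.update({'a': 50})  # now {'h': 8, 'c': 81, 'a': 50}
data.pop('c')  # 81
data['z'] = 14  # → {'h': 8, 'a': 50, 'z': 14}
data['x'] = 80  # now {'h': 8, 'a': 50, 'z': 14, 'x': 80}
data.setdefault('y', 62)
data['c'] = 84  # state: {'h': 8, 'a': 50, 'z': 14, 'x': 80, 'y': 62, 'c': 84}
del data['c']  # {'h': 8, 'a': 50, 'z': 14, 'x': 80, 'y': 62}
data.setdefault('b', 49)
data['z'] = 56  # {'h': 8, 'a': 50, 'z': 56, 'x': 80, 'y': 62, 'b': 49}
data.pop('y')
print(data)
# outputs {'h': 8, 'a': 50, 'z': 56, 'x': 80, 'b': 49}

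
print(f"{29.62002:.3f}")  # 29.620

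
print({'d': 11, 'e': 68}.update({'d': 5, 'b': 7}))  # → None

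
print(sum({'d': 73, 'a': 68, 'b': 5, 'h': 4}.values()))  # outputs 150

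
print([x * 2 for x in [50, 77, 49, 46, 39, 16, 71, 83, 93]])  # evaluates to [100, 154, 98, 92, 78, 32, 142, 166, 186]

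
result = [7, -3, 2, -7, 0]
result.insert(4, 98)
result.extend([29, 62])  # [7, -3, 2, -7, 98, 0, 29, 62]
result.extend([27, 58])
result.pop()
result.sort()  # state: [-7, -3, 0, 2, 7, 27, 29, 62, 98]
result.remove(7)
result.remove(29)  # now [-7, -3, 0, 2, 27, 62, 98]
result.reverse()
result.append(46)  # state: [98, 62, 27, 2, 0, -3, -7, 46]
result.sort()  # [-7, -3, 0, 2, 27, 46, 62, 98]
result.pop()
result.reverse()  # [62, 46, 27, 2, 0, -3, -7]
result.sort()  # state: [-7, -3, 0, 2, 27, 46, 62]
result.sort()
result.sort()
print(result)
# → [-7, -3, 0, 2, 27, 46, 62]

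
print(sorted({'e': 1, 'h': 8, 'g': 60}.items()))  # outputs [('e', 1), ('g', 60), ('h', 8)]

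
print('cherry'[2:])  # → erry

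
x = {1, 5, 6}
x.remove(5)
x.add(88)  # {1, 6, 88}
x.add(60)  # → {1, 6, 60, 88}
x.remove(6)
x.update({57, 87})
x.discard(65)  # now {1, 57, 60, 87, 88}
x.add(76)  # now {1, 57, 60, 76, 87, 88}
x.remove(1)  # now {57, 60, 76, 87, 88}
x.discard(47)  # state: {57, 60, 76, 87, 88}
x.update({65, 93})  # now {57, 60, 65, 76, 87, 88, 93}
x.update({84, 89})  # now {57, 60, 65, 76, 84, 87, 88, 89, 93}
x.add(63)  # {57, 60, 63, 65, 76, 84, 87, 88, 89, 93}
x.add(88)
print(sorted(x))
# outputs [57, 60, 63, 65, 76, 84, 87, 88, 89, 93]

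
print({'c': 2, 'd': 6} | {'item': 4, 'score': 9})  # {'c': 2, 'd': 6, 'item': 4, 'score': 9}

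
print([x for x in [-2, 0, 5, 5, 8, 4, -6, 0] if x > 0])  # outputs [5, 5, 8, 4]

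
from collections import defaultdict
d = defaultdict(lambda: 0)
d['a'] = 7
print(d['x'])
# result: 0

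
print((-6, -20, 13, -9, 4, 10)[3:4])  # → (-9,)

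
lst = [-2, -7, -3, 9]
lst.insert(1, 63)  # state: [-2, 63, -7, -3, 9]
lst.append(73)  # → [-2, 63, -7, -3, 9, 73]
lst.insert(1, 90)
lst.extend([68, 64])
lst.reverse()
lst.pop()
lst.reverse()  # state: [90, 63, -7, -3, 9, 73, 68, 64]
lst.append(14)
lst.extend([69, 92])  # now [90, 63, -7, -3, 9, 73, 68, 64, 14, 69, 92]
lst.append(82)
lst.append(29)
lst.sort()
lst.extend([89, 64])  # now [-7, -3, 9, 14, 29, 63, 64, 68, 69, 73, 82, 90, 92, 89, 64]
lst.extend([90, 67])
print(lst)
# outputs [-7, -3, 9, 14, 29, 63, 64, 68, 69, 73, 82, 90, 92, 89, 64, 90, 67]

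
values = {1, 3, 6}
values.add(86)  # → {1, 3, 6, 86}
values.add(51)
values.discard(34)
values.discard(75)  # {1, 3, 6, 51, 86}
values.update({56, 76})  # {1, 3, 6, 51, 56, 76, 86}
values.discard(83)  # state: {1, 3, 6, 51, 56, 76, 86}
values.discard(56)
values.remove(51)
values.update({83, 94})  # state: {1, 3, 6, 76, 83, 86, 94}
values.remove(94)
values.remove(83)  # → {1, 3, 6, 76, 86}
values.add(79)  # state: {1, 3, 6, 76, 79, 86}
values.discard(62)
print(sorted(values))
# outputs [1, 3, 6, 76, 79, 86]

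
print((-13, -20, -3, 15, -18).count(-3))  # 1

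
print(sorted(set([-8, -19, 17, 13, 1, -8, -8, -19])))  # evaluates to [-19, -8, 1, 13, 17]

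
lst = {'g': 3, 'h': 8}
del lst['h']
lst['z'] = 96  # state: {'g': 3, 'z': 96}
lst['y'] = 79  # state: {'g': 3, 'z': 96, 'y': 79}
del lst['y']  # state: {'g': 3, 'z': 96}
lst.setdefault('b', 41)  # 41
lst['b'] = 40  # {'g': 3, 'z': 96, 'b': 40}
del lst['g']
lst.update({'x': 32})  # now {'z': 96, 'b': 40, 'x': 32}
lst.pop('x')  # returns 32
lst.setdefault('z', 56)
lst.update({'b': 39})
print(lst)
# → {'z': 96, 'b': 39}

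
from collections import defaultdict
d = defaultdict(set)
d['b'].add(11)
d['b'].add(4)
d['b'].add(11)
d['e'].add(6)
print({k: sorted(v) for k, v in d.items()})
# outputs {'b': [4, 11], 'e': [6]}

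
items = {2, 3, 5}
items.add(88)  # {2, 3, 5, 88}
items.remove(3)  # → {2, 5, 88}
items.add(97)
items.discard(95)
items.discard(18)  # {2, 5, 88, 97}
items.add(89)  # {2, 5, 88, 89, 97}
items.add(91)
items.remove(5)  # {2, 88, 89, 91, 97}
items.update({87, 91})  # {2, 87, 88, 89, 91, 97}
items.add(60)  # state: {2, 60, 87, 88, 89, 91, 97}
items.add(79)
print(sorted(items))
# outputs [2, 60, 79, 87, 88, 89, 91, 97]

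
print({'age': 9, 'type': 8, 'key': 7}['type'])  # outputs 8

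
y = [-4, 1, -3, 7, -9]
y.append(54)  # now [-4, 1, -3, 7, -9, 54]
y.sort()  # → [-9, -4, -3, 1, 7, 54]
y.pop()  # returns 54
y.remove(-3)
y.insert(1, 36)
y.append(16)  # [-9, 36, -4, 1, 7, 16]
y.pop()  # 16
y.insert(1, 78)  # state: [-9, 78, 36, -4, 1, 7]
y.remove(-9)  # [78, 36, -4, 1, 7]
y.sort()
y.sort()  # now [-4, 1, 7, 36, 78]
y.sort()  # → [-4, 1, 7, 36, 78]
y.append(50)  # [-4, 1, 7, 36, 78, 50]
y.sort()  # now [-4, 1, 7, 36, 50, 78]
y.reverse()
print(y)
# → [78, 50, 36, 7, 1, -4]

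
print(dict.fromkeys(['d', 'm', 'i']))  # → {'d': None, 'm': None, 'i': None}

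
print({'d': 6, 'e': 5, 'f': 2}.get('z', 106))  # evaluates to 106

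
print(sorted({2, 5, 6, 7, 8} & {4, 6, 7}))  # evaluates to [6, 7]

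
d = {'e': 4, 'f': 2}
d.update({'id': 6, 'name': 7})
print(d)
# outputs {'e': 4, 'f': 2, 'id': 6, 'name': 7}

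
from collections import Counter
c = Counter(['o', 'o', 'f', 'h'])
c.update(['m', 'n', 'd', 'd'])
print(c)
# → Counter({'o': 2, 'd': 2, 'f': 1, 'h': 1, 'm': 1, 'n': 1})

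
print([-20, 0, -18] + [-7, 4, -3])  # [-20, 0, -18, -7, 4, -3]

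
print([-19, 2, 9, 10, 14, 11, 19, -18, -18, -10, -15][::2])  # [-19, 9, 14, 19, -18, -15]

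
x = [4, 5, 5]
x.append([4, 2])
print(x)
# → [4, 5, 5, [4, 2]]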